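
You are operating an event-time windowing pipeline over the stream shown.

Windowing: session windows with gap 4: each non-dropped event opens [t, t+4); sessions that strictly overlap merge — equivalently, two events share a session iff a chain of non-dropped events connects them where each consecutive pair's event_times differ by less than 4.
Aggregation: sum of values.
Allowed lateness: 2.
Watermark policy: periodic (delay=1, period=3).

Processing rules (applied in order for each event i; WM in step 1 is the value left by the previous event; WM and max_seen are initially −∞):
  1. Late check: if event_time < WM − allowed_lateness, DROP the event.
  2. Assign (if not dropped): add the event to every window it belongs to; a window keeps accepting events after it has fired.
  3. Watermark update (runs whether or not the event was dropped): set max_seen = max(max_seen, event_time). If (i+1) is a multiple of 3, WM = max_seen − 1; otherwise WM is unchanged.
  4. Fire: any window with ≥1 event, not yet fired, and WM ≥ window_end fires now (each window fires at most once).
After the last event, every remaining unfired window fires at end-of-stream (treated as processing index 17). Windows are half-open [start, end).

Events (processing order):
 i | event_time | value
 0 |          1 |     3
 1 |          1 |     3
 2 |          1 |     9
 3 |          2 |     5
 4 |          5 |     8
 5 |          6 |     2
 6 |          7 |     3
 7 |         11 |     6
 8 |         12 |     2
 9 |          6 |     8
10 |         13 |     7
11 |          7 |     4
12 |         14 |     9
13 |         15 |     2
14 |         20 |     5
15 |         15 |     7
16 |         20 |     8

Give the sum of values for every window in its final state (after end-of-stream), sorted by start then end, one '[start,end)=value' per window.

i=0 t=1 v=3: → [1,5); WM=−∞
i=1 t=1 v=3: → [1,5); WM=−∞
i=2 t=1 v=9: → [1,5); WM=0
i=3 t=2 v=5: → [1,6); WM=0
i=4 t=5 v=8: → [1,9); WM=0
i=5 t=6 v=2: → [1,10); WM=5
i=6 t=7 v=3: → [1,11); WM=5
i=7 t=11 v=6: → [11,15); WM=5
i=8 t=12 v=2: → [11,16); WM=11
i=9 t=6 v=8: DROP (t<11-2); WM=11
i=10 t=13 v=7: → [11,17); WM=11
i=11 t=7 v=4: DROP (t<11-2); WM=12
i=12 t=14 v=9: → [11,18); WM=12
i=13 t=15 v=2: → [11,19); WM=12
i=14 t=20 v=5: → [20,24); WM=19
i=15 t=15 v=7: DROP (t<19-2); WM=19
i=16 t=20 v=8: → [20,24); WM=19

[1,11)=33 [11,19)=26 [20,24)=13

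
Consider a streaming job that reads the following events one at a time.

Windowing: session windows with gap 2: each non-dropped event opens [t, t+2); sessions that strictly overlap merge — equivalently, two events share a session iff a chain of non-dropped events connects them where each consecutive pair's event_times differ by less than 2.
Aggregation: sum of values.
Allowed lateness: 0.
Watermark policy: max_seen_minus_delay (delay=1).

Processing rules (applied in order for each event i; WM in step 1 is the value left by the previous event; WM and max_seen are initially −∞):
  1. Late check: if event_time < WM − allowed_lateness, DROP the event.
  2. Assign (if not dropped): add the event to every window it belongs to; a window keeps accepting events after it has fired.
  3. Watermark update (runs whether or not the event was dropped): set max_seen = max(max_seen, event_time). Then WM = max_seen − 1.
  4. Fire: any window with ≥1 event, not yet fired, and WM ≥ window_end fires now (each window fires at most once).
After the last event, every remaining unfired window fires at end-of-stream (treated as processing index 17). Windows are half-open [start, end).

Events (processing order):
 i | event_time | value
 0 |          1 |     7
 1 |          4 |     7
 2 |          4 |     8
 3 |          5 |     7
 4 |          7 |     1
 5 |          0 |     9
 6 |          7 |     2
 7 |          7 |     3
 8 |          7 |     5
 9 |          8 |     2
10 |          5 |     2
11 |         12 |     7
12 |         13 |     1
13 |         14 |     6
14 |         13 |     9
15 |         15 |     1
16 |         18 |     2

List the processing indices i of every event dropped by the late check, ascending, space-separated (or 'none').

i=0 t=1 v=7: → [1,3); WM=0
i=1 t=4 v=7: → [4,6); WM=3
i=2 t=4 v=8: → [4,6); WM=3
i=3 t=5 v=7: → [4,7); WM=4
i=4 t=7 v=1: → [7,9); WM=6
i=5 t=0 v=9: DROP (t<6-0); WM=6
i=6 t=7 v=2: → [7,9); WM=6
i=7 t=7 v=3: → [7,9); WM=6
i=8 t=7 v=5: → [7,9); WM=6
i=9 t=8 v=2: → [7,10); WM=7
i=10 t=5 v=2: DROP (t<7-0); WM=7
i=11 t=12 v=7: → [12,14); WM=11
i=12 t=13 v=1: → [12,15); WM=12
i=13 t=14 v=6: → [12,16); WM=13
i=14 t=13 v=9: → [12,16); WM=13
i=15 t=15 v=1: → [12,17); WM=14
i=16 t=18 v=2: → [18,20); WM=17

5 10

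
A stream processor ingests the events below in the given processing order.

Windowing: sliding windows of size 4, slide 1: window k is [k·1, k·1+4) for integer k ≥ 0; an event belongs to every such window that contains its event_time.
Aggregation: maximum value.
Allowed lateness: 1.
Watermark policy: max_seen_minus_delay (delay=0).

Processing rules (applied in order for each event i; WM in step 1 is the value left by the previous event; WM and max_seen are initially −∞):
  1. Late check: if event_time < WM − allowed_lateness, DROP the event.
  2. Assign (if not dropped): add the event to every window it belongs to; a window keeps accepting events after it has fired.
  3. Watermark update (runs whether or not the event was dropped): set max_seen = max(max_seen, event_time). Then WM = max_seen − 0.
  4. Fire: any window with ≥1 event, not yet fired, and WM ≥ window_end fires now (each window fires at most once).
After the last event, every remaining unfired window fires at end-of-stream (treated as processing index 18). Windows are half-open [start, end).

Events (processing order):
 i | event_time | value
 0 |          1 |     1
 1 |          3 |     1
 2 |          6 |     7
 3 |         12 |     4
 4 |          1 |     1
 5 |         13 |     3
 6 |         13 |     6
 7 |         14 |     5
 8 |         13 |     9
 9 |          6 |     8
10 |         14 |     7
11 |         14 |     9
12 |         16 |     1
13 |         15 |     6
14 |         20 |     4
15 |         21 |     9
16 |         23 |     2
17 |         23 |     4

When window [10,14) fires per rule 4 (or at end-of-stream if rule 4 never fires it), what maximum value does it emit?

6

i=0 t=1 v=1: → [1,5),[0,4); WM=1
i=1 t=3 v=1: → [3,7),[2,6),[1,5),[0,4); WM=3
i=2 t=6 v=7: → [6,10),[5,9),[4,8),[3,7); WM=6; [0,4) fires=1 [1,5) fires=1 [2,6) fires=1
i=3 t=12 v=4: → [12,16),[11,15),[10,14),[9,13); WM=12; [3,7) fires=7 [4,8) fires=7 [5,9) fires=7 [6,10) fires=7
i=4 t=1 v=1: DROP (t<12-1); WM=12
i=5 t=13 v=3: → [13,17),[12,16),[11,15),[10,14); WM=13; [9,13) fires=4
i=6 t=13 v=6: → [13,17),[12,16),[11,15),[10,14); WM=13
i=7 t=14 v=5: → [14,18),[13,17),[12,16),[11,15); WM=14; [10,14) fires=6
i=8 t=13 v=9: → [13,17),[12,16),[11,15),[10,14); WM=14
i=9 t=6 v=8: DROP (t<14-1); WM=14
i=10 t=14 v=7: → [14,18),[13,17),[12,16),[11,15); WM=14
i=11 t=14 v=9: → [14,18),[13,17),[12,16),[11,15); WM=14
i=12 t=16 v=1: → [16,20),[15,19),[14,18),[13,17); WM=16; [11,15) fires=9 [12,16) fires=9
i=13 t=15 v=6: → [15,19),[14,18),[13,17),[12,16); WM=16
i=14 t=20 v=4: → [20,24),[19,23),[18,22),[17,21); WM=20; [13,17) fires=9 [14,18) fires=9 [15,19) fires=6 [16,20) fires=1
i=15 t=21 v=9: → [21,25),[20,24),[19,23),[18,22); WM=21; [17,21) fires=4
i=16 t=23 v=2: → [23,27),[22,26),[21,25),[20,24); WM=23; [18,22) fires=9 [19,23) fires=9
i=17 t=23 v=4: → [23,27),[22,26),[21,25),[20,24); WM=23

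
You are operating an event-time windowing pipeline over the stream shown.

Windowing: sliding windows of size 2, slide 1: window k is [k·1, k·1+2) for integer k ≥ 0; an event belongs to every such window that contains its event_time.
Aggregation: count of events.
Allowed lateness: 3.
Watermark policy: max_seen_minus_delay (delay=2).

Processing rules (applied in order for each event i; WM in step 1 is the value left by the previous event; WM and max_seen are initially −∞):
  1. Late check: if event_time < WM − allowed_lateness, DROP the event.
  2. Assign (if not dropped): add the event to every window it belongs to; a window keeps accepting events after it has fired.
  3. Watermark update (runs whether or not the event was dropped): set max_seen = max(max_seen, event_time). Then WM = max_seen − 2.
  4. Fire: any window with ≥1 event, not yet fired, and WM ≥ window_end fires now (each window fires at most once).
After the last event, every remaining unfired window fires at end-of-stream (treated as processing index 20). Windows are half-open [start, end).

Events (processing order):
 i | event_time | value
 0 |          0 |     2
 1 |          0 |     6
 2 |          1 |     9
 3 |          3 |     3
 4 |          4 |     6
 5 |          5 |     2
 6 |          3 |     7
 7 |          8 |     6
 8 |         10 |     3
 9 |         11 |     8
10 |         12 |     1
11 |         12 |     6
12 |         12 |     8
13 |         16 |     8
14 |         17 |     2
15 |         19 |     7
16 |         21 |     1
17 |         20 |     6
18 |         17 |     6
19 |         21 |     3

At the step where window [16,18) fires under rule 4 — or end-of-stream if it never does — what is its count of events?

2

i=0 t=0 v=2: → [0,2); WM=-2
i=1 t=0 v=6: → [0,2); WM=-2
i=2 t=1 v=9: → [1,3),[0,2); WM=-1
i=3 t=3 v=3: → [3,5),[2,4); WM=1
i=4 t=4 v=6: → [4,6),[3,5); WM=2; [0,2) fires=3
i=5 t=5 v=2: → [5,7),[4,6); WM=3; [1,3) fires=1
i=6 t=3 v=7: → [3,5),[2,4); WM=3
i=7 t=8 v=6: → [8,10),[7,9); WM=6; [2,4) fires=2 [3,5) fires=3 [4,6) fires=2
i=8 t=10 v=3: → [10,12),[9,11); WM=8; [5,7) fires=1
i=9 t=11 v=8: → [11,13),[10,12); WM=9; [7,9) fires=1
i=10 t=12 v=1: → [12,14),[11,13); WM=10; [8,10) fires=1
i=11 t=12 v=6: → [12,14),[11,13); WM=10
i=12 t=12 v=8: → [12,14),[11,13); WM=10
i=13 t=16 v=8: → [16,18),[15,17); WM=14; [9,11) fires=1 [10,12) fires=2 [11,13) fires=4 [12,14) fires=3
i=14 t=17 v=2: → [17,19),[16,18); WM=15
i=15 t=19 v=7: → [19,21),[18,20); WM=17; [15,17) fires=1
i=16 t=21 v=1: → [21,23),[20,22); WM=19; [16,18) fires=2 [17,19) fires=1
i=17 t=20 v=6: → [20,22),[19,21); WM=19
i=18 t=17 v=6: → [17,19),[16,18); WM=19
i=19 t=21 v=3: → [21,23),[20,22); WM=19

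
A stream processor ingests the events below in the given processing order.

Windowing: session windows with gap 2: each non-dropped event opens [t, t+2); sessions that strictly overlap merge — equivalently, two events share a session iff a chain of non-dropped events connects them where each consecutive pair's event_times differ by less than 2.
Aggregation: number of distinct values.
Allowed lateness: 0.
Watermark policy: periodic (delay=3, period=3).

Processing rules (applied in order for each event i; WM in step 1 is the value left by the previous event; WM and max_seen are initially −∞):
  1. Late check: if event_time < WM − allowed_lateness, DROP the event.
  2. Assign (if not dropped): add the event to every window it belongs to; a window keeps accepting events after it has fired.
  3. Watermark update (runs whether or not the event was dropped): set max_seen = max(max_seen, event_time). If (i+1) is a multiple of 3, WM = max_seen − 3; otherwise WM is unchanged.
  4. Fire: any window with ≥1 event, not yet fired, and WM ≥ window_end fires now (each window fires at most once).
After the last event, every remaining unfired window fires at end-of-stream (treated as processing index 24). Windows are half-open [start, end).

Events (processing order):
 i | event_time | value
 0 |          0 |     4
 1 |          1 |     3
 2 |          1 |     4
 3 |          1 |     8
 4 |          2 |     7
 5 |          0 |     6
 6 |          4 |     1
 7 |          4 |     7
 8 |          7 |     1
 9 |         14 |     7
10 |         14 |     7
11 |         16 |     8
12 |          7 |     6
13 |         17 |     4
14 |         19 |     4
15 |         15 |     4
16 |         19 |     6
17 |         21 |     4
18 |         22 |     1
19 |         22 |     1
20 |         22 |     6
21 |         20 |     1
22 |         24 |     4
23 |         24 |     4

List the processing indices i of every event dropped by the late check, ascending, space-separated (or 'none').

12 15

i=0 t=0 v=4: → [0,2); WM=−∞
i=1 t=1 v=3: → [0,3); WM=−∞
i=2 t=1 v=4: → [0,3); WM=-2
i=3 t=1 v=8: → [0,3); WM=-2
i=4 t=2 v=7: → [0,4); WM=-2
i=5 t=0 v=6: → [0,4); WM=-1
i=6 t=4 v=1: → [4,6); WM=-1
i=7 t=4 v=7: → [4,6); WM=-1
i=8 t=7 v=1: → [7,9); WM=4
i=9 t=14 v=7: → [14,16); WM=4
i=10 t=14 v=7: → [14,16); WM=4
i=11 t=16 v=8: → [16,18); WM=13
i=12 t=7 v=6: DROP (t<13-0); WM=13
i=13 t=17 v=4: → [16,19); WM=13
i=14 t=19 v=4: → [19,21); WM=16
i=15 t=15 v=4: DROP (t<16-0); WM=16
i=16 t=19 v=6: → [19,21); WM=16
i=17 t=21 v=4: → [21,23); WM=18
i=18 t=22 v=1: → [21,24); WM=18
i=19 t=22 v=1: → [21,24); WM=18
i=20 t=22 v=6: → [21,24); WM=19
i=21 t=20 v=1: → [19,24); WM=19
i=22 t=24 v=4: → [24,26); WM=19
i=23 t=24 v=4: → [24,26); WM=21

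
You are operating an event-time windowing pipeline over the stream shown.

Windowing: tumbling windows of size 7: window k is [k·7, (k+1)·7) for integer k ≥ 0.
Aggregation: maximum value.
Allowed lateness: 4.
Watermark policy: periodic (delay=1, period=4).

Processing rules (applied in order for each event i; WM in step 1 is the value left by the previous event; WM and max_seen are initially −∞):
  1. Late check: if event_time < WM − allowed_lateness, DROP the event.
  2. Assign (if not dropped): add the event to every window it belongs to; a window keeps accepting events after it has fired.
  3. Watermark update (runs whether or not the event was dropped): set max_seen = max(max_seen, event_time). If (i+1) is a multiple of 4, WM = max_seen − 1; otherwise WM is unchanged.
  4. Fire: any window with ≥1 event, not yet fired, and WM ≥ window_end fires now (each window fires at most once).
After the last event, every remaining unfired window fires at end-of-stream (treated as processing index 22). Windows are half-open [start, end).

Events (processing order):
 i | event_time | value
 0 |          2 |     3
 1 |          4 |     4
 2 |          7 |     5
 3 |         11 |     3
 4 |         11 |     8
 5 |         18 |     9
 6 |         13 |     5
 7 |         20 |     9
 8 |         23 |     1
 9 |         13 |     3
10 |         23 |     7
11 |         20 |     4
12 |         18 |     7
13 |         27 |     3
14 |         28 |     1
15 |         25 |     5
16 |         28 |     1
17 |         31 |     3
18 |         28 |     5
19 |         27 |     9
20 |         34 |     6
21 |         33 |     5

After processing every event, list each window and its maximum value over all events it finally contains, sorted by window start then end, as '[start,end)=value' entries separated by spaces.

[0,7)=4 [7,14)=8 [14,21)=9 [21,28)=9 [28,35)=6

i=0 t=2 v=3: → [0,7); WM=−∞
i=1 t=4 v=4: → [0,7); WM=−∞
i=2 t=7 v=5: → [7,14); WM=−∞
i=3 t=11 v=3: → [7,14); WM=10; [0,7) fires=4
i=4 t=11 v=8: → [7,14); WM=10
i=5 t=18 v=9: → [14,21); WM=10
i=6 t=13 v=5: → [7,14); WM=10
i=7 t=20 v=9: → [14,21); WM=19; [7,14) fires=8
i=8 t=23 v=1: → [21,28); WM=19
i=9 t=13 v=3: DROP (t<19-4); WM=19
i=10 t=23 v=7: → [21,28); WM=19
i=11 t=20 v=4: → [14,21); WM=22; [14,21) fires=9
i=12 t=18 v=7: → [14,21); WM=22
i=13 t=27 v=3: → [21,28); WM=22
i=14 t=28 v=1: → [28,35); WM=22
i=15 t=25 v=5: → [21,28); WM=27
i=16 t=28 v=1: → [28,35); WM=27
i=17 t=31 v=3: → [28,35); WM=27
i=18 t=28 v=5: → [28,35); WM=27
i=19 t=27 v=9: → [21,28); WM=30; [21,28) fires=9
i=20 t=34 v=6: → [28,35); WM=30
i=21 t=33 v=5: → [28,35); WM=30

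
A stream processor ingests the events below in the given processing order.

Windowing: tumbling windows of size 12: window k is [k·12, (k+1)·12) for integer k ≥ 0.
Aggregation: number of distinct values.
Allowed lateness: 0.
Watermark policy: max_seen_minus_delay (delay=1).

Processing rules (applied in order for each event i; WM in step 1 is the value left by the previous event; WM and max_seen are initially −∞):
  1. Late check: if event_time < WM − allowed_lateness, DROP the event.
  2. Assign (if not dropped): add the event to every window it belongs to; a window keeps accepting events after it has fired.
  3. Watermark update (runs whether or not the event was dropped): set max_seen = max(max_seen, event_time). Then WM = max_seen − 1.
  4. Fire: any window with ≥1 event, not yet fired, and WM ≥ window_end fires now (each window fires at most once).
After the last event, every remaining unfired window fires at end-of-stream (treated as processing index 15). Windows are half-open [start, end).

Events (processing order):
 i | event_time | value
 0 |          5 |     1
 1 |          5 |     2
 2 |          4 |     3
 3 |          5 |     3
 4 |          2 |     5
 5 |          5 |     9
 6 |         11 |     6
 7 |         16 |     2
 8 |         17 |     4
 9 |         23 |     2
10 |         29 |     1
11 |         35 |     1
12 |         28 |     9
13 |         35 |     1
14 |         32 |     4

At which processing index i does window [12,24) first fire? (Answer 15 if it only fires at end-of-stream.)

i=0 t=5 v=1: → [0,12); WM=4
i=1 t=5 v=2: → [0,12); WM=4
i=2 t=4 v=3: → [0,12); WM=4
i=3 t=5 v=3: → [0,12); WM=4
i=4 t=2 v=5: DROP (t<4-0); WM=4
i=5 t=5 v=9: → [0,12); WM=4
i=6 t=11 v=6: → [0,12); WM=10
i=7 t=16 v=2: → [12,24); WM=15; [0,12) fires=5
i=8 t=17 v=4: → [12,24); WM=16
i=9 t=23 v=2: → [12,24); WM=22
i=10 t=29 v=1: → [24,36); WM=28; [12,24) fires=2
i=11 t=35 v=1: → [24,36); WM=34
i=12 t=28 v=9: DROP (t<34-0); WM=34
i=13 t=35 v=1: → [24,36); WM=34
i=14 t=32 v=4: DROP (t<34-0); WM=34

10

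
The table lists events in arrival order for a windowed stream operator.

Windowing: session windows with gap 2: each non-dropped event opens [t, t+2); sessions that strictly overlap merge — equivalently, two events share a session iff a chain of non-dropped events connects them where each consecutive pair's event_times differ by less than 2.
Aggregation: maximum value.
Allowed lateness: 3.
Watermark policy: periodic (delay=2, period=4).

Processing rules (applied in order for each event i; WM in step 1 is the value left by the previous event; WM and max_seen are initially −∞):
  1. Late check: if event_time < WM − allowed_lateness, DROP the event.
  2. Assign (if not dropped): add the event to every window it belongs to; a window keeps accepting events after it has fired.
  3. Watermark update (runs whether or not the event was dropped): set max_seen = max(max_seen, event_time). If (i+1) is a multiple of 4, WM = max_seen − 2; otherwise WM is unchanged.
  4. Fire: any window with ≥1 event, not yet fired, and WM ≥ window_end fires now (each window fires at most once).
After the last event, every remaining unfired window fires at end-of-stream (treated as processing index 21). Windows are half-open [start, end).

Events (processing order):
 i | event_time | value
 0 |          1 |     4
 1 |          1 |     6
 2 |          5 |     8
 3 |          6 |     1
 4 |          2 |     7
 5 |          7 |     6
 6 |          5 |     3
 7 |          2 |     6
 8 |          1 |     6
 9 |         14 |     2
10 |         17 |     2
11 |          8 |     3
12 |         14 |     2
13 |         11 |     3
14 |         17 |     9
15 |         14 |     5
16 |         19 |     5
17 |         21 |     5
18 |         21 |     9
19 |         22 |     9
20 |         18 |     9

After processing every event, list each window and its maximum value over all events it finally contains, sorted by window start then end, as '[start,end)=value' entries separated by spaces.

i=0 t=1 v=4: → [1,3); WM=−∞
i=1 t=1 v=6: → [1,3); WM=−∞
i=2 t=5 v=8: → [5,7); WM=−∞
i=3 t=6 v=1: → [5,8); WM=4
i=4 t=2 v=7: → [1,4); WM=4
i=5 t=7 v=6: → [5,9); WM=4
i=6 t=5 v=3: → [5,9); WM=4
i=7 t=2 v=6: → [1,4); WM=5
i=8 t=1 v=6: DROP (t<5-3); WM=5
i=9 t=14 v=2: → [14,16); WM=5
i=10 t=17 v=2: → [17,19); WM=5
i=11 t=8 v=3: → [5,10); WM=15
i=12 t=14 v=2: → [14,16); WM=15
i=13 t=11 v=3: DROP (t<15-3); WM=15
i=14 t=17 v=9: → [17,19); WM=15
i=15 t=14 v=5: → [14,16); WM=15
i=16 t=19 v=5: → [19,21); WM=15
i=17 t=21 v=5: → [21,23); WM=15
i=18 t=21 v=9: → [21,23); WM=15
i=19 t=22 v=9: → [21,24); WM=20
i=20 t=18 v=9: → [17,21); WM=20

[1,4)=7 [5,10)=8 [14,16)=5 [17,21)=9 [21,24)=9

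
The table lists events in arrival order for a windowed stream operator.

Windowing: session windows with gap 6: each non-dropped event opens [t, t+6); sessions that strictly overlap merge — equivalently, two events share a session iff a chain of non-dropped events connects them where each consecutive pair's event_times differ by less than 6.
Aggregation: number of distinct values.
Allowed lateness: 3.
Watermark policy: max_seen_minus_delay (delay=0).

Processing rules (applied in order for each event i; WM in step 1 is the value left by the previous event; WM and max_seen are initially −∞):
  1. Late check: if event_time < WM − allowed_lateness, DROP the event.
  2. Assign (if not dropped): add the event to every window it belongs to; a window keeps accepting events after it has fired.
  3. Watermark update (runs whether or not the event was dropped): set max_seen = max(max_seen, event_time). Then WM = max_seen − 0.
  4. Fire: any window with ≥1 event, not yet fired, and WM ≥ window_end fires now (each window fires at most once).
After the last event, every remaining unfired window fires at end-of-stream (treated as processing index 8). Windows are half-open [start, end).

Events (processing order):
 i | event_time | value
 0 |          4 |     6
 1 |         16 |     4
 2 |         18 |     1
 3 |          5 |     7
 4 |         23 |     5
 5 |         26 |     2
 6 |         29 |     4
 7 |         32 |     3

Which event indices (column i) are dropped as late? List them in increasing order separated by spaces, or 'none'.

i=0 t=4 v=6: → [4,10); WM=4
i=1 t=16 v=4: → [16,22); WM=16
i=2 t=18 v=1: → [16,24); WM=18
i=3 t=5 v=7: DROP (t<18-3); WM=18
i=4 t=23 v=5: → [16,29); WM=23
i=5 t=26 v=2: → [16,32); WM=26
i=6 t=29 v=4: → [16,35); WM=29
i=7 t=32 v=3: → [16,38); WM=32

3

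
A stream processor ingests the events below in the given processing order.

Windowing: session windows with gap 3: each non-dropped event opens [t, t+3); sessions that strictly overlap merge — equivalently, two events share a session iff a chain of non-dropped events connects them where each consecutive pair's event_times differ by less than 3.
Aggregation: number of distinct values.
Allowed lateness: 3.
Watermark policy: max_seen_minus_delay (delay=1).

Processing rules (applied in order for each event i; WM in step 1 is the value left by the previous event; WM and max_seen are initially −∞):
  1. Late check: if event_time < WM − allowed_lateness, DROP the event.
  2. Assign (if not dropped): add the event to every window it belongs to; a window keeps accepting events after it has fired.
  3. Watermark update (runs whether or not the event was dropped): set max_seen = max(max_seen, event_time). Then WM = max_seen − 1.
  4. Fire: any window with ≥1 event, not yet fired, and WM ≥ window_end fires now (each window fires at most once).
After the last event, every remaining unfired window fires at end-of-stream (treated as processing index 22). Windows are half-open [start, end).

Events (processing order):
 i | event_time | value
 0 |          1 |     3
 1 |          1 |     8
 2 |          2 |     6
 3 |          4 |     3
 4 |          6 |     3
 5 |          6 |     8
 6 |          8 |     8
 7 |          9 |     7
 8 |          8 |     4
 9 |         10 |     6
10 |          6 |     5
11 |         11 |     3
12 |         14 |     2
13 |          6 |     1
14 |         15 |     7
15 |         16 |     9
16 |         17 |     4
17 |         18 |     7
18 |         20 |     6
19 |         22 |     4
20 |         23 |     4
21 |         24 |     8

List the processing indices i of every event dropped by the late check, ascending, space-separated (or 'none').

i=0 t=1 v=3: → [1,4); WM=0
i=1 t=1 v=8: → [1,4); WM=0
i=2 t=2 v=6: → [1,5); WM=1
i=3 t=4 v=3: → [1,7); WM=3
i=4 t=6 v=3: → [1,9); WM=5
i=5 t=6 v=8: → [1,9); WM=5
i=6 t=8 v=8: → [1,11); WM=7
i=7 t=9 v=7: → [1,12); WM=8
i=8 t=8 v=4: → [1,12); WM=8
i=9 t=10 v=6: → [1,13); WM=9
i=10 t=6 v=5: → [1,13); WM=9
i=11 t=11 v=3: → [1,14); WM=10
i=12 t=14 v=2: → [14,17); WM=13
i=13 t=6 v=1: DROP (t<13-3); WM=13
i=14 t=15 v=7: → [14,18); WM=14
i=15 t=16 v=9: → [14,19); WM=15
i=16 t=17 v=4: → [14,20); WM=16
i=17 t=18 v=7: → [14,21); WM=17
i=18 t=20 v=6: → [14,23); WM=19
i=19 t=22 v=4: → [14,25); WM=21
i=20 t=23 v=4: → [14,26); WM=22
i=21 t=24 v=8: → [14,27); WM=23

13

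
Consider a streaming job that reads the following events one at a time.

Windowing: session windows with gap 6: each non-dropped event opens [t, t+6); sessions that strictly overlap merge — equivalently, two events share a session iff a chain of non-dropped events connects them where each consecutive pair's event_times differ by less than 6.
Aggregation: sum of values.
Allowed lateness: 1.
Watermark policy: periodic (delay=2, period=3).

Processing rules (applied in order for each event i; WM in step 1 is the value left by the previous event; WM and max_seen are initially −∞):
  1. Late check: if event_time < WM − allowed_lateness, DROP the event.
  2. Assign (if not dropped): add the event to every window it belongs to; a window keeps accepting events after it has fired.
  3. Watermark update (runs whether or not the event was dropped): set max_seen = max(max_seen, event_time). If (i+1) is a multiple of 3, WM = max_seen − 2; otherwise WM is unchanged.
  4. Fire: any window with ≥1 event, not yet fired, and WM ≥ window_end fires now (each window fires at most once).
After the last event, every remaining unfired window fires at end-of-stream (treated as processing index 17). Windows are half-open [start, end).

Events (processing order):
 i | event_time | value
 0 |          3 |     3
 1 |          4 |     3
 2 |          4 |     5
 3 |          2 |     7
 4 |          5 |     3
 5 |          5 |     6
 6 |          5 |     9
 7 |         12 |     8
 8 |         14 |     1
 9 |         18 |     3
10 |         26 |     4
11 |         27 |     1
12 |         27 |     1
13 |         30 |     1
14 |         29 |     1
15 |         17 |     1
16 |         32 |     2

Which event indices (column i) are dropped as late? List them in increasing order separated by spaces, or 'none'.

15

i=0 t=3 v=3: → [3,9); WM=−∞
i=1 t=4 v=3: → [3,10); WM=−∞
i=2 t=4 v=5: → [3,10); WM=2
i=3 t=2 v=7: → [2,10); WM=2
i=4 t=5 v=3: → [2,11); WM=2
i=5 t=5 v=6: → [2,11); WM=3
i=6 t=5 v=9: → [2,11); WM=3
i=7 t=12 v=8: → [12,18); WM=3
i=8 t=14 v=1: → [12,20); WM=12
i=9 t=18 v=3: → [12,24); WM=12
i=10 t=26 v=4: → [26,32); WM=12
i=11 t=27 v=1: → [26,33); WM=25
i=12 t=27 v=1: → [26,33); WM=25
i=13 t=30 v=1: → [26,36); WM=25
i=14 t=29 v=1: → [26,36); WM=28
i=15 t=17 v=1: DROP (t<28-1); WM=28
i=16 t=32 v=2: → [26,38); WM=28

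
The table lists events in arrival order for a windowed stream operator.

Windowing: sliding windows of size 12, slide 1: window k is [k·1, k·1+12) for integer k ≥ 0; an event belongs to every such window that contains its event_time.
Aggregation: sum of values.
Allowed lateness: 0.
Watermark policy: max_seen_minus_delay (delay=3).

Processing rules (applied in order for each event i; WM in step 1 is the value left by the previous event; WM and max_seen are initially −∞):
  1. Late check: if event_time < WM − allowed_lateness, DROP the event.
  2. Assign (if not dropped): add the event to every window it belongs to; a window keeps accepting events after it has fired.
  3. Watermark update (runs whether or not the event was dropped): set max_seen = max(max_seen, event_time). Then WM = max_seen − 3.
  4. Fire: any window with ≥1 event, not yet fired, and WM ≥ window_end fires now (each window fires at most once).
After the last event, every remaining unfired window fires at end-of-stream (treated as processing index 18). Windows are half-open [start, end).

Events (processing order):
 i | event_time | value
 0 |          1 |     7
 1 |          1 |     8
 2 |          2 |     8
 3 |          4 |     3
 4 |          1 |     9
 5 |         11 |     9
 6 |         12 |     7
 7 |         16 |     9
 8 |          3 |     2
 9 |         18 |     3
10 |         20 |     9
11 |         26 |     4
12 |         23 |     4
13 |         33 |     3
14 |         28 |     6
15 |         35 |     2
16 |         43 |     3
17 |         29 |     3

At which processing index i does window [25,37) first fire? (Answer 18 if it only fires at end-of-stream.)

16

i=0 t=1 v=7: → [1,13),[0,12); WM=-2
i=1 t=1 v=8: → [1,13),[0,12); WM=-2
i=2 t=2 v=8: → [2,14),[1,13),[0,12); WM=-1
i=3 t=4 v=3: → [4,16),[3,15),[2,14),[1,13),[0,12); WM=1
i=4 t=1 v=9: → [1,13),[0,12); WM=1
i=5 t=11 v=9: → [11,23),[10,22),[9,21),[8,20),[7,19),[6,18),[5,17),[4,16),[3,15),[2,14),[1,13),[0,12); WM=8
i=6 t=12 v=7: → [12,24),[11,23),[10,22),[9,21),[8,20),[7,19),[6,18),[5,17),[4,16),[3,15),[2,14),[1,13); WM=9
i=7 t=16 v=9: → [16,28),[15,27),[14,26),[13,25),[12,24),[11,23),[10,22),[9,21),[8,20),[7,19),[6,18),[5,17); WM=13; [0,12) fires=44 [1,13) fires=51
i=8 t=3 v=2: DROP (t<13-0); WM=13
i=9 t=18 v=3: → [18,30),[17,29),[16,28),[15,27),[14,26),[13,25),[12,24),[11,23),[10,22),[9,21),[8,20),[7,19); WM=15; [2,14) fires=27 [3,15) fires=19
i=10 t=20 v=9: → [20,32),[19,31),[18,30),[17,29),[16,28),[15,27),[14,26),[13,25),[12,24),[11,23),[10,22),[9,21); WM=17; [4,16) fires=19 [5,17) fires=25
i=11 t=26 v=4: → [26,38),[25,37),[24,36),[23,35),[22,34),[21,33),[20,32),[19,31),[18,30),[17,29),[16,28),[15,27); WM=23; [6,18) fires=25 [7,19) fires=28 [8,20) fires=28 [9,21) fires=37 [10,22) fires=37 [11,23) fires=37
i=12 t=23 v=4: → [23,35),[22,34),[21,33),[20,32),[19,31),[18,30),[17,29),[16,28),[15,27),[14,26),[13,25),[12,24); WM=23
i=13 t=33 v=3: → [33,45),[32,44),[31,43),[30,42),[29,41),[28,40),[27,39),[26,38),[25,37),[24,36),[23,35),[22,34); WM=30; [12,24) fires=32 [13,25) fires=25 [14,26) fires=25 [15,27) fires=29 [16,28) fires=29 [17,29) fires=20 [18,30) fires=20
i=14 t=28 v=6: DROP (t<30-0); WM=30
i=15 t=35 v=2: → [35,47),[34,46),[33,45),[32,44),[31,43),[30,42),[29,41),[28,40),[27,39),[26,38),[25,37),[24,36); WM=32; [19,31) fires=17 [20,32) fires=17
i=16 t=43 v=3: → [43,55),[42,54),[41,53),[40,52),[39,51),[38,50),[37,49),[36,48),[35,47),[34,46),[33,45),[32,44); WM=40; [21,33) fires=8 [22,34) fires=11 [23,35) fires=11 [24,36) fires=9 [25,37) fires=9 [26,38) fires=9 [27,39) fires=5 [28,40) fires=5
i=17 t=29 v=3: DROP (t<40-0); WM=40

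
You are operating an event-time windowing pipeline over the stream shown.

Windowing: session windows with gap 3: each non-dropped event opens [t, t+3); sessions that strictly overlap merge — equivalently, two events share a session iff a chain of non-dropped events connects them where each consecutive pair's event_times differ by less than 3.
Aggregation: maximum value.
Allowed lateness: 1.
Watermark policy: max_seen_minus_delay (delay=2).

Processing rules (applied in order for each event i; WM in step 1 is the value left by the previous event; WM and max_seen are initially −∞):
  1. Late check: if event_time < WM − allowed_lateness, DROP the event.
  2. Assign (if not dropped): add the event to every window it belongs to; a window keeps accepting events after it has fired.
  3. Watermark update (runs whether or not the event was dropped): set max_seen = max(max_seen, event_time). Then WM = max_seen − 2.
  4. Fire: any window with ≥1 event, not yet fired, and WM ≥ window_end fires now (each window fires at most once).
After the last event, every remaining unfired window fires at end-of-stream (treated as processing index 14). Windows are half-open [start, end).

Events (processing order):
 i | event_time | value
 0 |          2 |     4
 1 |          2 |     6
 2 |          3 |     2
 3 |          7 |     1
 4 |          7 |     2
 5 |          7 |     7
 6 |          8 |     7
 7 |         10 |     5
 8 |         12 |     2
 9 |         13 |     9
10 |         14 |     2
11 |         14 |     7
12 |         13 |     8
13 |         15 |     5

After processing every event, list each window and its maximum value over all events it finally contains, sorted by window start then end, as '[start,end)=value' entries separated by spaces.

i=0 t=2 v=4: → [2,5); WM=0
i=1 t=2 v=6: → [2,5); WM=0
i=2 t=3 v=2: → [2,6); WM=1
i=3 t=7 v=1: → [7,10); WM=5
i=4 t=7 v=2: → [7,10); WM=5
i=5 t=7 v=7: → [7,10); WM=5
i=6 t=8 v=7: → [7,11); WM=6
i=7 t=10 v=5: → [7,13); WM=8
i=8 t=12 v=2: → [7,15); WM=10
i=9 t=13 v=9: → [7,16); WM=11
i=10 t=14 v=2: → [7,17); WM=12
i=11 t=14 v=7: → [7,17); WM=12
i=12 t=13 v=8: → [7,17); WM=12
i=13 t=15 v=5: → [7,18); WM=13

[2,6)=6 [7,18)=9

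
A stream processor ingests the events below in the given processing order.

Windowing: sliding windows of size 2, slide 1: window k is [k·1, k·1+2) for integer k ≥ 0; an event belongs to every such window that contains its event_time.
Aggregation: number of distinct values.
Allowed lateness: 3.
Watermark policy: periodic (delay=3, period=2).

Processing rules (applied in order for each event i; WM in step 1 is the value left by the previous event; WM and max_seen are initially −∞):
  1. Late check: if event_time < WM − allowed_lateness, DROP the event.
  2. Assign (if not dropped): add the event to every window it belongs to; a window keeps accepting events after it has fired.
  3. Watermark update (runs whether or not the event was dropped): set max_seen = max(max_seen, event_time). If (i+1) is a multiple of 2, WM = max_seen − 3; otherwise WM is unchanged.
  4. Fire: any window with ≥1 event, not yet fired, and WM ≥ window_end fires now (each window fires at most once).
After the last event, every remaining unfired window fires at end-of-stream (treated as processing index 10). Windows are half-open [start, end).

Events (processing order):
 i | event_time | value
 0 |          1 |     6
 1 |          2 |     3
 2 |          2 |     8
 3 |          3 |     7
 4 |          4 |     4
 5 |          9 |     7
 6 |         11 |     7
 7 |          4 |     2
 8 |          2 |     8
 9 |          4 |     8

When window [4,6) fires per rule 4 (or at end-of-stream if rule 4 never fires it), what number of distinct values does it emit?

i=0 t=1 v=6: → [1,3),[0,2); WM=−∞
i=1 t=2 v=3: → [2,4),[1,3); WM=-1
i=2 t=2 v=8: → [2,4),[1,3); WM=-1
i=3 t=3 v=7: → [3,5),[2,4); WM=0
i=4 t=4 v=4: → [4,6),[3,5); WM=0
i=5 t=9 v=7: → [9,11),[8,10); WM=6; [0,2) fires=1 [1,3) fires=3 [2,4) fires=3 [3,5) fires=2 [4,6) fires=1
i=6 t=11 v=7: → [11,13),[10,12); WM=6
i=7 t=4 v=2: → [4,6),[3,5); WM=8
i=8 t=2 v=8: DROP (t<8-3); WM=8
i=9 t=4 v=8: DROP (t<8-3); WM=8

1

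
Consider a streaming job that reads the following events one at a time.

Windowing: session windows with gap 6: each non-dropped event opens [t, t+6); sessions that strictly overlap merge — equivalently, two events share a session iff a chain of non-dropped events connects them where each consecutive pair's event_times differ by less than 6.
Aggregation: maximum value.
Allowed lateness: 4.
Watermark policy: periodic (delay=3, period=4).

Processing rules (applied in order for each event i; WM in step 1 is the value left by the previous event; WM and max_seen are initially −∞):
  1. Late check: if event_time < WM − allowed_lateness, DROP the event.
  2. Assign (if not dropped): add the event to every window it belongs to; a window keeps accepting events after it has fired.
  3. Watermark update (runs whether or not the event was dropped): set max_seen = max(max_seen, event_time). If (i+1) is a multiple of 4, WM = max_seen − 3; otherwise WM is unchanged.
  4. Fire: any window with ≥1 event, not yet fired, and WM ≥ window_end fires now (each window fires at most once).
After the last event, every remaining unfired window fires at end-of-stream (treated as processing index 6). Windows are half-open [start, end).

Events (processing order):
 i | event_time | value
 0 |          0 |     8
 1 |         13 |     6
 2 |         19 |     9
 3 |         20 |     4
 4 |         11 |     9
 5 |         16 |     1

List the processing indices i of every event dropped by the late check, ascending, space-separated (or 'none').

i=0 t=0 v=8: → [0,6); WM=−∞
i=1 t=13 v=6: → [13,19); WM=−∞
i=2 t=19 v=9: → [19,25); WM=−∞
i=3 t=20 v=4: → [19,26); WM=17
i=4 t=11 v=9: DROP (t<17-4); WM=17
i=5 t=16 v=1: → [13,26); WM=17

4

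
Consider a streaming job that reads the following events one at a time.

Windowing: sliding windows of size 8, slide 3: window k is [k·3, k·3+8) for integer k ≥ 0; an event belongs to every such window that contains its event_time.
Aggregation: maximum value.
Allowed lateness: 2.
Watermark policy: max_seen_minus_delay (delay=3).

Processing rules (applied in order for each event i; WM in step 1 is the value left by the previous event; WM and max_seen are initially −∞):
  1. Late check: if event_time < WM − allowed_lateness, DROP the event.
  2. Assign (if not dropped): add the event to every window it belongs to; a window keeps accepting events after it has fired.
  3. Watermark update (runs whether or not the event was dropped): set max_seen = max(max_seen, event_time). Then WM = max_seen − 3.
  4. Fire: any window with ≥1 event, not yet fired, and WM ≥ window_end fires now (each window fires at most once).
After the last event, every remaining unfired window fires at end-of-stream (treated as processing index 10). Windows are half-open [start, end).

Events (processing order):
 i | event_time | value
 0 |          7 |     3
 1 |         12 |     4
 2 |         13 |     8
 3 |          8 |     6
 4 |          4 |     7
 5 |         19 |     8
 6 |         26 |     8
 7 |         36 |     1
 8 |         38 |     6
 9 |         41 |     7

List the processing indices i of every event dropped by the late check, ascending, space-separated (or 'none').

i=0 t=7 v=3: → [6,14),[3,11),[0,8); WM=4
i=1 t=12 v=4: → [12,20),[9,17),[6,14); WM=9; [0,8) fires=3
i=2 t=13 v=8: → [12,20),[9,17),[6,14); WM=10
i=3 t=8 v=6: → [6,14),[3,11); WM=10
i=4 t=4 v=7: DROP (t<10-2); WM=10
i=5 t=19 v=8: → [18,26),[15,23),[12,20); WM=16; [3,11) fires=6 [6,14) fires=8
i=6 t=26 v=8: → [24,32),[21,29); WM=23; [9,17) fires=8 [12,20) fires=8 [15,23) fires=8
i=7 t=36 v=1: → [36,44),[33,41),[30,38); WM=33; [18,26) fires=8 [21,29) fires=8 [24,32) fires=8
i=8 t=38 v=6: → [36,44),[33,41); WM=35
i=9 t=41 v=7: → [39,47),[36,44); WM=38; [30,38) fires=1

4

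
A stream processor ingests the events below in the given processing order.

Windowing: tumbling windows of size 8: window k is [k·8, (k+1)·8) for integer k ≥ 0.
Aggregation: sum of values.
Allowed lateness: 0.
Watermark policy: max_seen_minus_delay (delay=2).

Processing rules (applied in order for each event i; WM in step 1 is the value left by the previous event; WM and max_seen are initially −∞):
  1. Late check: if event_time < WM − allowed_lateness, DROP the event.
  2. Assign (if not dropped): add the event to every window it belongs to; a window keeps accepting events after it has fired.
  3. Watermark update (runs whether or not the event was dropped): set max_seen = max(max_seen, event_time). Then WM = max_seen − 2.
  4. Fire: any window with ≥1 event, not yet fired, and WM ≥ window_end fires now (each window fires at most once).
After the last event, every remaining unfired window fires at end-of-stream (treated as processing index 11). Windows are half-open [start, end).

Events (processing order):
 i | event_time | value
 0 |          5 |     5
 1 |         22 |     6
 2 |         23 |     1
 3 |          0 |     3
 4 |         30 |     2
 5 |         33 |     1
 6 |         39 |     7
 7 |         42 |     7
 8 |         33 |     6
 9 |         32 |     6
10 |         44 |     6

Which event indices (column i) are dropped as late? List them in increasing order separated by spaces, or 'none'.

3 8 9

i=0 t=5 v=5: → [0,8); WM=3
i=1 t=22 v=6: → [16,24); WM=20; [0,8) fires=5
i=2 t=23 v=1: → [16,24); WM=21
i=3 t=0 v=3: DROP (t<21-0); WM=21
i=4 t=30 v=2: → [24,32); WM=28; [16,24) fires=7
i=5 t=33 v=1: → [32,40); WM=31
i=6 t=39 v=7: → [32,40); WM=37; [24,32) fires=2
i=7 t=42 v=7: → [40,48); WM=40; [32,40) fires=8
i=8 t=33 v=6: DROP (t<40-0); WM=40
i=9 t=32 v=6: DROP (t<40-0); WM=40
i=10 t=44 v=6: → [40,48); WM=42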